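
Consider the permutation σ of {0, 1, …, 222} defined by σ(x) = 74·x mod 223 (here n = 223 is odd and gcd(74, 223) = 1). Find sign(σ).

Trace 55: π^k(55) = [55, 56, 130, 31, 64, 53, 131] for k=0..6.
π_74 has 3 disjoint cycles with lengths [111, 111, 1] on {0,…,222}.
223 − 3 = 220 transpositions; sign(π) = (−1)^220 = +1.

+1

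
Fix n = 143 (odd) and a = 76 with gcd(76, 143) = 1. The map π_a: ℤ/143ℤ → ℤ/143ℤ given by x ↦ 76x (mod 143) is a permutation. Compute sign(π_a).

Trace 12: π^k(12) = [12, 54, 100, 21, 23, 32, 1] for k=0..6.
Cycle lengths of π_76 on ℤ/143ℤ: [12, 12, 12, 12, 12, 12, 12, 12, 12, 12, 12, 2, 2, 2, 2, 2, 1]; 17 cycles in total.
Σ(ℓ_i−1) = 143−17 = 126; sign = (−1)^126 = +1.
Zolotarev: (76|143) = +1, matching the cycle-count sign.

+1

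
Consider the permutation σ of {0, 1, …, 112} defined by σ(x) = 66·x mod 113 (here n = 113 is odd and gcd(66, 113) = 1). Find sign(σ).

-1

Start at x=109: 109 → 75 → 91 → 17 → 105 → 37 → 69 → … (one orbit).
Decompose π into cycles: lengths [112, 1] (2 cycles, including the fixed point 0).
Σ(ℓ_i−1) = 113−2 = 111; sign = (−1)^111 = -1.
Via Zolotarev, sign(π_{66}) = (66|113) = -1.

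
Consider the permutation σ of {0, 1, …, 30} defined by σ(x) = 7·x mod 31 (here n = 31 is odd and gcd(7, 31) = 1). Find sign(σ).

+1

Orbit of 7 under x↦7x: [7, 18, 2, 14, 5, 4, 28]… (length divides ord_31(7)).
Cycle lengths of π_7 on ℤ/31ℤ: [15, 15, 1]; 3 cycles in total.
3 cycles on 31: each ℓ→(−1)^(ℓ−1), product (−1)^28 = +1.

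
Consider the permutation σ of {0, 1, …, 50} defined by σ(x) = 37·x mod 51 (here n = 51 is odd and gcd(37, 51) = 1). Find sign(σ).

-1

Trace 22: π^k(22) = [22, 49, 28, 16, 31, 25, 7] for k=0..6.
Cycle lengths of π_37 on ℤ/51ℤ: [16, 16, 16, 1, 1, 1]; 6 cycles in total.
With 6 cycles on 51 points, sign = (−1)^{51−6} = -1.
The Jacobi symbol (37|51) = -1 (Zolotarev) agrees.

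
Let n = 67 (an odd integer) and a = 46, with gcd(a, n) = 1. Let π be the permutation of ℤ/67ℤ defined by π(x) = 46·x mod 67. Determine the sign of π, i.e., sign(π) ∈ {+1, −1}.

Trace 48: π^k(48) = [48, 64, 63, 17, 45, 60, 13] for k=0..6.
2 cycles of lengths [66, 1].
67 − 2 = 65 transpositions; sign(π) = (−1)^65 = -1.
Zolotarev: (46|67) = -1, matching the cycle-count sign.

-1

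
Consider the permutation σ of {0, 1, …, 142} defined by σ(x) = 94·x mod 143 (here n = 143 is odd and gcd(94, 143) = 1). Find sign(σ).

-1

Trace 3: π^k(3) = [3, 139, 53, 120, 126, 118, 81] for k=0..6.
10 cycles of lengths [30, 30, 30, 30, 10, 3, 3, 3, 3, 1].
143 − 10 = 133 transpositions; sign(π) = (−1)^133 = -1.
Check: (94/143) = -1 by Zolotarev.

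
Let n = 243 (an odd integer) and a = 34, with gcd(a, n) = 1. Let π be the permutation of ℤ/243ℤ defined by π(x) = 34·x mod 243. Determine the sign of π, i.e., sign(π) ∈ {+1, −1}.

+1

Start at x=4: 4 → 136 → 7 → 238 → 73 → 52 → 67 → … (one orbit).
π_34 has 11 disjoint cycles with lengths [81, 81, 27, 27, 9, 9, 3, 3, 1, 1, 1] on {0,…,242}.
n − c = 243 − 11 = 232; sign = (−1)^232 = +1.
Check: (34/243) = +1 by Zolotarev.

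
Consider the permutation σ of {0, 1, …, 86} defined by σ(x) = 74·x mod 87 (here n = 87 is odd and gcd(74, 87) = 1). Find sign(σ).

Orbit of 25 under x↦74x: [25, 23, 49, 59, 16, 53, 7]… (length divides ord_87(74)).
10 cycles of lengths [14, 14, 14, 14, 7, 7, 7, 7, 2, 1].
n − c = 87 − 10 = 77; sign = (−1)^77 = -1.
Zolotarev: (74|87) = -1, matching the cycle-count sign.

-1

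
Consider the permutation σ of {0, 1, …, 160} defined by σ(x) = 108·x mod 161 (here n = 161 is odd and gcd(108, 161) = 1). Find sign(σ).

-1

Start at x=39: 39 → 26 → 71 → 101 → 121 → 27 → 18 → … (one orbit).
The orbit structure of x ↦ 108x mod 161: 6 orbits of sizes [66, 66, 11, 11, 6, 1].
n − c = 161 − 6 = 155; sign = (−1)^155 = -1.
(108|161)_J = -1 (Zolotarev's lemma cross-check).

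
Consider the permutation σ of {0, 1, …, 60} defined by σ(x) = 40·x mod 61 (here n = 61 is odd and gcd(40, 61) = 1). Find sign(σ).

-1

Start at x=21: 21 → 47 → 50 → 48 → 29 → 1 → 40 → … (one orbit).
Decompose π into cycles: lengths [12, 12, 12, 12, 12, 1] (6 cycles, including the fixed point 0).
6 cycles on 61: each ℓ→(−1)^(ℓ−1), product (−1)^55 = -1.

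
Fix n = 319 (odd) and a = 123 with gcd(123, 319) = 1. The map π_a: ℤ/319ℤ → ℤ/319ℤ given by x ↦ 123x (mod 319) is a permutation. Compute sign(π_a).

-1

Orbit of 281 under x↦123x: [281, 111, 255, 103, 228, 291, 65]… (length divides ord_319(123)).
10 cycles of lengths [70, 70, 70, 70, 10, 7, 7, 7, 7, 1].
With 10 cycles on 319 points, sign = (−1)^{319−10} = -1.
(123|319)_J = -1 (Zolotarev's lemma cross-check).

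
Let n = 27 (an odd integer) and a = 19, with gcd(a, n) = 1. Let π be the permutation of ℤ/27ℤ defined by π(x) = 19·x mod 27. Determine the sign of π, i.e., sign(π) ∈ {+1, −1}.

Trace 19: π^k(19) = [19, 10, 1] for k=0..2.
The orbit structure of x ↦ 19x mod 27: 15 orbits of sizes [3, 3, 3, 3, 3, 3, 1, 1, 1, 1, 1, 1, 1, 1, 1].
sign(π) = (−1)^{n − #cycles} = (−1)^{27−15} = (−1)^12 = +1.

+1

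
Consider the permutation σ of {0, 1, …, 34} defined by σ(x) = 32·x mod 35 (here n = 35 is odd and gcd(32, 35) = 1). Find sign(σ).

Start at x=29: 29 → 18 → 16 → 22 → 4 → 23 → 1 → … (one orbit).
The orbit structure of x ↦ 32x mod 35: 6 orbits of sizes [12, 12, 4, 3, 3, 1].
35 − 6 = 29 transpositions; sign(π) = (−1)^29 = -1.

-1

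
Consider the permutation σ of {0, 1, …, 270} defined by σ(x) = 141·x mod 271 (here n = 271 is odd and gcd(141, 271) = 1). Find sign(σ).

Trace 10: π^k(10) = [10, 55, 167, 241, 106, 41, 90] for k=0..6.
Cycle type of π: 45×6 + 1; total 7 cycles.
271 − 7 = 264 transpositions; sign(π) = (−1)^264 = +1.

+1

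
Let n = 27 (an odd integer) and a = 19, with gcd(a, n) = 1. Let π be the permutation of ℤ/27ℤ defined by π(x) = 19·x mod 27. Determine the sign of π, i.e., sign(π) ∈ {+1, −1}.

+1

Orbit of 1 under x↦19x: [1, 19, 10]… (length divides ord_27(19)).
The orbit structure of x ↦ 19x mod 27: 15 orbits of sizes [3, 3, 3, 3, 3, 3, 1, 1, 1, 1, 1, 1, 1, 1, 1].
27 − 15 = 12 transpositions; sign(π) = (−1)^12 = +1.
Check: (19/27) = +1 by Zolotarev.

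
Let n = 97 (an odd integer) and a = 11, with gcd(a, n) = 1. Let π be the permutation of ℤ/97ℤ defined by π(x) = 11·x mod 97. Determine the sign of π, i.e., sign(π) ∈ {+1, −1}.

Orbit of 89 under x↦11x: [89, 9, 2, 22, 48, 43, 85]… (length divides ord_97(11)).
Decompose π into cycles: lengths [48, 48, 1] (3 cycles, including the fixed point 0).
3 cycles on 97: each ℓ→(−1)^(ℓ−1), product (−1)^94 = +1.

+1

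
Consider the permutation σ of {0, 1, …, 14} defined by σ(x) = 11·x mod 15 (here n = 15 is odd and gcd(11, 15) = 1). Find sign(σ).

-1

Orbit of 1 under x↦11x: [1, 11]… (length divides ord_15(11)).
10 cycles of lengths [2, 2, 2, 2, 2, 1, 1, 1, 1, 1].
Σ(ℓ_i−1) = 15−10 = 5; sign = (−1)^5 = -1.
Via Zolotarev, sign(π_{11}) = (11|15) = -1.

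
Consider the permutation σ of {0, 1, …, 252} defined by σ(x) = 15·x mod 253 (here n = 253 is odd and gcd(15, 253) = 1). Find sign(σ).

Orbit of 232 under x↦15x: [232, 191, 82, 218, 234, 221, 26]… (length divides ord_253(15)).
π_15 has 6 disjoint cycles with lengths [110, 110, 22, 5, 5, 1] on {0,…,252}.
With 6 cycles on 253 points, sign = (−1)^{253−6} = -1.

-1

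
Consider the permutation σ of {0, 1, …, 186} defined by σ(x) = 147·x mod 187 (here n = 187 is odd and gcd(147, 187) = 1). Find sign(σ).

-1

Start at x=155: 155 → 158 → 38 → 163 → 25 → 122 → 169 → … (one orbit).
Cycle lengths of π_147 on ℤ/187ℤ: [80, 80, 16, 5, 5, 1]; 6 cycles in total.
With 6 cycles on 187 points, sign = (−1)^{187−6} = -1.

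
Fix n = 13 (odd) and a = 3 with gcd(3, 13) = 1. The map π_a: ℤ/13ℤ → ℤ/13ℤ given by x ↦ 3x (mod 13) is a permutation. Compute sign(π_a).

+1

Orbit of 9 under x↦3x: [9, 1, 3]… (length divides ord_13(3)).
Cycle lengths of π_3 on ℤ/13ℤ: [3, 3, 3, 3, 1]; 5 cycles in total.
5 cycles on 13: each ℓ→(−1)^(ℓ−1), product (−1)^8 = +1.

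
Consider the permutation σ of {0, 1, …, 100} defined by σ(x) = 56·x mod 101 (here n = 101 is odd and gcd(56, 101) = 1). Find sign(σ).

Orbit of 81 under x↦56x: [81, 92, 1, 56, 5, 78, 25]… (length divides ord_101(56)).
π_56 has 5 disjoint cycles with lengths [25, 25, 25, 25, 1] on {0,…,100}.
n − c = 101 − 5 = 96; sign = (−1)^96 = +1.
(56|101)_J = +1 (Zolotarev's lemma cross-check).

+1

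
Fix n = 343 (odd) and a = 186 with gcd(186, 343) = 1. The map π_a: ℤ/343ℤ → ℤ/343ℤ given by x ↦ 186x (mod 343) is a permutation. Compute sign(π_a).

+1

Trace 214: π^k(214) = [214, 16, 232, 277, 72, 15, 46] for k=0..6.
Cycle lengths of π_186 on ℤ/343ℤ: [147, 147, 21, 21, 3, 3, 1]; 7 cycles in total.
Σ(ℓ_i−1) = 343−7 = 336; sign = (−1)^336 = +1.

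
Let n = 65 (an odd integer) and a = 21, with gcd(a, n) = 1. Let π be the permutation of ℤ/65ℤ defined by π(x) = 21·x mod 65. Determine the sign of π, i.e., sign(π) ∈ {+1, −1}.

-1

Orbit of 21 under x↦21x: [21, 51, 31, 1]… (length divides ord_65(21)).
Decompose π into cycles: lengths [4, 4, 4, 4, 4, 4, 4, 4, 4, 4, 4, 4, 4, 4, 4, 1, 1, 1, 1, 1] (20 cycles, including the fixed point 0).
sign(π) = (−1)^{n − #cycles} = (−1)^{65−20} = (−1)^45 = -1.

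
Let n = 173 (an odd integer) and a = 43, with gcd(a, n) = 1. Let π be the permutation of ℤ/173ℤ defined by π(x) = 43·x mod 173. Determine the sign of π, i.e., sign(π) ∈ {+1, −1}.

Start at x=139: 139 → 95 → 106 → 60 → 158 → 47 → 118 → … (one orbit).
Decompose π into cycles: lengths [43, 43, 43, 43, 1] (5 cycles, including the fixed point 0).
sign(π) = (−1)^{n − #cycles} = (−1)^{173−5} = (−1)^168 = +1.
Zolotarev: (43|173) = +1, matching the cycle-count sign.

+1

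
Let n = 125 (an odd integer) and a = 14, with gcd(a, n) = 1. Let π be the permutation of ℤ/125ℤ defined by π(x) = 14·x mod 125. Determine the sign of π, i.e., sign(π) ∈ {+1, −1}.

Start at x=74: 74 → 36 → 4 → 56 → 34 → 101 → 39 → … (one orbit).
Cycle lengths of π_14 on ℤ/125ℤ: [50, 50, 10, 10, 2, 2, 1]; 7 cycles in total.
Σ(ℓ_i−1) = 125−7 = 118; sign = (−1)^118 = +1.

+1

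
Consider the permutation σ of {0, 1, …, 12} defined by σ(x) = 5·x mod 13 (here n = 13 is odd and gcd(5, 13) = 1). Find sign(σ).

Orbit of 5 under x↦5x: [5, 12, 8, 1]… (length divides ord_13(5)).
The orbit structure of x ↦ 5x mod 13: 4 orbits of sizes [4, 4, 4, 1].
13 − 4 = 9 transpositions; sign(π) = (−1)^9 = -1.
Via Zolotarev, sign(π_{5}) = (5|13) = -1.

-1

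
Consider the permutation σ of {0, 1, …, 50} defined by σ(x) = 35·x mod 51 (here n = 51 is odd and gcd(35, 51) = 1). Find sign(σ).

-1

Start at x=1: 1 → 35 → 1 (one orbit).
Cycle lengths of π_35 on ℤ/51ℤ: [2, 2, 2, 2, 2, 2, 2, 2, 2, 2, 2, 2, 2, 2, 2, 2, 2, 1, 1, 1, 1, 1, 1, 1, 1, 1, 1, 1, 1, 1, 1, 1, 1, 1]; 34 cycles in total.
Σ(ℓ_i−1) = 51−34 = 17; sign = (−1)^17 = -1.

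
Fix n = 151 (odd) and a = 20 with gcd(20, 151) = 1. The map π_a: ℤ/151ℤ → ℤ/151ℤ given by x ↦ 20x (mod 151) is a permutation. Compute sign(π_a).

+1

Start at x=125: 125 → 84 → 19 → 78 → 50 → 94 → 68 → … (one orbit).
Cycle type of π: 25×6 + 1; total 7 cycles.
With 7 cycles on 151 points, sign = (−1)^{151−7} = +1.
Zolotarev: (20|151) = +1, matching the cycle-count sign.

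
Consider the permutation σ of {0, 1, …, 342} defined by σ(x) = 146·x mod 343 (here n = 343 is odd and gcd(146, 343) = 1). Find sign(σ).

Trace 50: π^k(50) = [50, 97, 99, 48, 148, 342, 197] for k=0..6.
46 cycles of lengths [14, 14, 14, 14, 14, 14, 14, 14, 14, 14, 14, 14, 14, 14, 14, 14, 14, 14, 14, 14, 14, 2, 2, 2, 2, 2, 2, 2, 2, 2, 2, 2, 2, 2, 2, 2, 2, 2, 2, 2, 2, 2, 2, 2, 2, 1].
Σ(ℓ_i−1) = 343−46 = 297; sign = (−1)^297 = -1.
Check: (146/343) = -1 by Zolotarev.

-1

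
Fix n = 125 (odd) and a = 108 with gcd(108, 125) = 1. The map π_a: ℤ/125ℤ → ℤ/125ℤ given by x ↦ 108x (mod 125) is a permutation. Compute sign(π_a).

Orbit of 8 under x↦108x: [8, 114, 62, 71, 43, 19, 52]… (length divides ord_125(108)).
π_108 has 4 disjoint cycles with lengths [100, 20, 4, 1] on {0,…,124}.
Σ(ℓ_i−1) = 125−4 = 121; sign = (−1)^121 = -1.

-1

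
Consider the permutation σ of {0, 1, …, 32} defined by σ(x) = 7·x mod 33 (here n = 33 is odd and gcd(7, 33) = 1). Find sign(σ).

Start at x=19: 19 → 1 → 7 → 16 → 13 → 25 → 10 → … (one orbit).
Cycle type of π: 10×3 + 1×3; total 6 cycles.
With 6 cycles on 33 points, sign = (−1)^{33−6} = -1.
The Jacobi symbol (7|33) = -1 (Zolotarev) agrees.

-1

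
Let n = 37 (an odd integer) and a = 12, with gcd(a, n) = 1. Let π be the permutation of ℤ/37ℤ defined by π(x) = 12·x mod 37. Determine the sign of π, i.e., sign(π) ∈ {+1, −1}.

Start at x=26: 26 → 16 → 7 → 10 → 9 → 34 → 1 → … (one orbit).
5 cycles of lengths [9, 9, 9, 9, 1].
37 − 5 = 32 transpositions; sign(π) = (−1)^32 = +1.

+1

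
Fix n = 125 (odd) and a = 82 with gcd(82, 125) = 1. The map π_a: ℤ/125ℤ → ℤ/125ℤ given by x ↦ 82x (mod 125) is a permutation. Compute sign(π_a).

-1

Trace 18: π^k(18) = [18, 101, 32, 124, 43, 26, 7] for k=0..6.
12 cycles of lengths [20, 20, 20, 20, 20, 4, 4, 4, 4, 4, 4, 1].
125 − 12 = 113 transpositions; sign(π) = (−1)^113 = -1.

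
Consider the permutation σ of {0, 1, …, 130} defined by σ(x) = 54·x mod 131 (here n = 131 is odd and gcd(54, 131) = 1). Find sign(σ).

Trace 28: π^k(28) = [28, 71, 35, 56, 11, 70, 112] for k=0..6.
2 cycles of lengths [130, 1].
Σ(ℓ_i−1) = 131−2 = 129; sign = (−1)^129 = -1.
(54|131)_J = -1 (Zolotarev's lemma cross-check).

-1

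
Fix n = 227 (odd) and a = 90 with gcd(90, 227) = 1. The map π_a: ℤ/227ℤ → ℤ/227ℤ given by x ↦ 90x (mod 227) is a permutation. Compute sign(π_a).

Trace 12: π^k(12) = [12, 172, 44, 101, 10, 219, 188] for k=0..6.
Cycle lengths of π_90 on ℤ/227ℤ: [113, 113, 1]; 3 cycles in total.
n − c = 227 − 3 = 224; sign = (−1)^224 = +1.
(90|227)_J = +1 (Zolotarev's lemma cross-check).

+1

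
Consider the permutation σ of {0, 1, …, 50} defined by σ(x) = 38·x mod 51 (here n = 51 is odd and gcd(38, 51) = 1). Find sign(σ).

Trace 16: π^k(16) = [16, 47, 1, 38] for k=0..3.
Cycle lengths of π_38 on ℤ/51ℤ: [4, 4, 4, 4, 4, 4, 4, 4, 4, 4, 4, 4, 2, 1]; 14 cycles in total.
sign(π) = (−1)^{n − #cycles} = (−1)^{51−14} = (−1)^37 = -1.
Via Zolotarev, sign(π_{38}) = (38|51) = -1.

-1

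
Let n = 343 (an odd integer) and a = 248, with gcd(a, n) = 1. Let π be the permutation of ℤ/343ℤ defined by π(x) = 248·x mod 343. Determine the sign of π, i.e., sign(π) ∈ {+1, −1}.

-1

Orbit of 10 under x↦248x: [10, 79, 41, 221, 271, 323, 185]… (length divides ord_343(248)).
Cycle lengths of π_248 on ℤ/343ℤ: [294, 42, 6, 1]; 4 cycles in total.
343 − 4 = 339 transpositions; sign(π) = (−1)^339 = -1.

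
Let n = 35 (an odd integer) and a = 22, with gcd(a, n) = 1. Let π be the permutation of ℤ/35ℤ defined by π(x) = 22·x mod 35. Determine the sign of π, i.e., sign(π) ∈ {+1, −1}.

-1

Orbit of 1 under x↦22x: [1, 22, 29, 8]… (length divides ord_35(22)).
14 cycles of lengths [4, 4, 4, 4, 4, 4, 4, 1, 1, 1, 1, 1, 1, 1].
With 14 cycles on 35 points, sign = (−1)^{35−14} = -1.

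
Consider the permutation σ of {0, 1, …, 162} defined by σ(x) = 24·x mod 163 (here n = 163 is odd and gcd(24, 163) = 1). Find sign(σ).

+1

Trace 38: π^k(38) = [38, 97, 46, 126, 90, 41, 6] for k=0..6.
π_24 has 3 disjoint cycles with lengths [81, 81, 1] on {0,…,162}.
163 − 3 = 160 transpositions; sign(π) = (−1)^160 = +1.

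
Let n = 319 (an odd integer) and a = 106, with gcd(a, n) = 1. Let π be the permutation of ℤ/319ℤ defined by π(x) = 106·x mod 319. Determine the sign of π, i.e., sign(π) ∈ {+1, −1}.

+1

Trace 41: π^k(41) = [41, 199, 40, 93, 288, 223, 32] for k=0..6.
Cycle type of π: 140×2 + 28 + 10 + 1; total 5 cycles.
5 cycles on 319: each ℓ→(−1)^(ℓ−1), product (−1)^314 = +1.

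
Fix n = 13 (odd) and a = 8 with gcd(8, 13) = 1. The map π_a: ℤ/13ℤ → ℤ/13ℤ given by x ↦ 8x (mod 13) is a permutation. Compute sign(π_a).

Start at x=8: 8 → 12 → 5 → 1 → 8 (one orbit).
Cycle lengths of π_8 on ℤ/13ℤ: [4, 4, 4, 1]; 4 cycles in total.
n − c = 13 − 4 = 9; sign = (−1)^9 = -1.

-1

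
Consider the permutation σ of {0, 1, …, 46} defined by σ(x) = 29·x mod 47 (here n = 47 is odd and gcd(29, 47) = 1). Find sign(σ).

Orbit of 1 under x↦29x: [1, 29, 42, 43, 25, 20, 16]… (length divides ord_47(29)).
Cycle type of π: 46 + 1; total 2 cycles.
Σ(ℓ_i−1) = 47−2 = 45; sign = (−1)^45 = -1.
Check: (29/47) = -1 by Zolotarev.

-1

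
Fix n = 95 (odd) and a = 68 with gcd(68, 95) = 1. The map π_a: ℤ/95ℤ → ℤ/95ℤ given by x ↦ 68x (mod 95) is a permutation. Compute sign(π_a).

-1

Orbit of 26 under x↦68x: [26, 58, 49, 7, 1, 68, 64]… (length divides ord_95(68)).
14 cycles of lengths [12, 12, 12, 12, 12, 12, 4, 3, 3, 3, 3, 3, 3, 1].
With 14 cycles on 95 points, sign = (−1)^{95−14} = -1.
Via Zolotarev, sign(π_{68}) = (68|95) = -1.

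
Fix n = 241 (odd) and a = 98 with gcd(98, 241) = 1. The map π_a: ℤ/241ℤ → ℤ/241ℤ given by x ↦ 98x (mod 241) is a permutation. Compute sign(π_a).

Trace 1: π^k(1) = [1, 98, 205, 87, 91] for k=0..4.
49 cycles of lengths [5, 5, 5, 5, 5, 5, 5, 5, 5, 5, 5, 5, 5, 5, 5, 5, 5, 5, 5, 5, 5, 5, 5, 5, 5, 5, 5, 5, 5, 5, 5, 5, 5, 5, 5, 5, 5, 5, 5, 5, 5, 5, 5, 5, 5, 5, 5, 5, 1].
With 49 cycles on 241 points, sign = (−1)^{241−49} = +1.

+1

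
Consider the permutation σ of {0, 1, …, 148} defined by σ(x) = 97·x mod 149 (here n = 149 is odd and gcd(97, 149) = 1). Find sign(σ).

Trace 36: π^k(36) = [36, 65, 47, 89, 140, 21, 100] for k=0..6.
Cycle lengths of π_97 on ℤ/149ℤ: [148, 1]; 2 cycles in total.
With 2 cycles on 149 points, sign = (−1)^{149−2} = -1.
The Jacobi symbol (97|149) = -1 (Zolotarev) agrees.

-1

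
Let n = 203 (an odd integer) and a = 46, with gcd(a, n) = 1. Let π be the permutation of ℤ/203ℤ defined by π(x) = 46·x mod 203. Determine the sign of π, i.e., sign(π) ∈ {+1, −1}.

-1

Orbit of 144 under x↦46x: [144, 128, 1, 46, 86, 99, 88]… (length divides ord_203(46)).
The orbit structure of x ↦ 46x mod 203: 24 orbits of sizes [12, 12, 12, 12, 12, 12, 12, 12, 12, 12, 12, 12, 12, 12, 4, 4, 4, 4, 4, 4, 4, 3, 3, 1].
With 24 cycles on 203 points, sign = (−1)^{203−24} = -1.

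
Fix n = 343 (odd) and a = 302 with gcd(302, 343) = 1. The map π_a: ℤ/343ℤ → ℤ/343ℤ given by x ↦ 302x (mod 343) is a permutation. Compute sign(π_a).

+1

Trace 127: π^k(127) = [127, 281, 141, 50, 8, 15, 71] for k=0..6.
π_302 has 19 disjoint cycles with lengths [49, 49, 49, 49, 49, 49, 7, 7, 7, 7, 7, 7, 1, 1, 1, 1, 1, 1, 1] on {0,…,342}.
n − c = 343 − 19 = 324; sign = (−1)^324 = +1.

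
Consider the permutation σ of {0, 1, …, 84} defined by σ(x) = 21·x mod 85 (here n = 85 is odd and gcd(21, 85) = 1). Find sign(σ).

+1

Orbit of 16 under x↦21x: [16, 81, 1, 21]… (length divides ord_85(21)).
Decompose π into cycles: lengths [4, 4, 4, 4, 4, 4, 4, 4, 4, 4, 4, 4, 4, 4, 4, 4, 4, 4, 4, 4, 1, 1, 1, 1, 1] (25 cycles, including the fixed point 0).
sign(π) = (−1)^{n − #cycles} = (−1)^{85−25} = (−1)^60 = +1.
Via Zolotarev, sign(π_{21}) = (21|85) = +1.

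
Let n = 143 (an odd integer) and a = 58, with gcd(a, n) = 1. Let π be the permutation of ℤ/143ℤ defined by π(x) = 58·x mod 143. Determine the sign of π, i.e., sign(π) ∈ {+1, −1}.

Orbit of 16 under x↦58x: [16, 70, 56, 102, 53, 71, 114]… (length divides ord_143(58)).
The orbit structure of x ↦ 58x mod 143: 6 orbits of sizes [60, 60, 12, 5, 5, 1].
6 cycles on 143: each ℓ→(−1)^(ℓ−1), product (−1)^137 = -1.
Via Zolotarev, sign(π_{58}) = (58|143) = -1.

-1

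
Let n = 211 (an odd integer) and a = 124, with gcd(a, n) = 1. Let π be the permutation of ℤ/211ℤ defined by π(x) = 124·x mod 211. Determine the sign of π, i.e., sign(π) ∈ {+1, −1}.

Trace 115: π^k(115) = [115, 123, 60, 55, 68, 203, 63] for k=0..6.
The orbit structure of x ↦ 124x mod 211: 4 orbits of sizes [70, 70, 70, 1].
sign(π) = (−1)^{n − #cycles} = (−1)^{211−4} = (−1)^207 = -1.
Via Zolotarev, sign(π_{124}) = (124|211) = -1.

-1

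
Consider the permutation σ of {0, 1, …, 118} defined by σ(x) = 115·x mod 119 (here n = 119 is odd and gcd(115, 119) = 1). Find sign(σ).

Start at x=13: 13 → 67 → 89 → 1 → 115 → 16 → 55 → … (one orbit).
Decompose π into cycles: lengths [12, 12, 12, 12, 12, 12, 12, 12, 6, 4, 4, 4, 4, 1] (14 cycles, including the fixed point 0).
14 cycles on 119: each ℓ→(−1)^(ℓ−1), product (−1)^105 = -1.
(115|119)_J = -1 (Zolotarev's lemma cross-check).

-1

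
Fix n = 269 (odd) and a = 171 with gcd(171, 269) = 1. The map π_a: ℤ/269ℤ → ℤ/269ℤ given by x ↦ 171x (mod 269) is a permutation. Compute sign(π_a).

Orbit of 137 under x↦171x: [137, 24, 69, 232, 129, 1, 171]… (length divides ord_269(171)).
π_171 has 2 disjoint cycles with lengths [268, 1] on {0,…,268}.
With 2 cycles on 269 points, sign = (−1)^{269−2} = -1.
Via Zolotarev, sign(π_{171}) = (171|269) = -1.

-1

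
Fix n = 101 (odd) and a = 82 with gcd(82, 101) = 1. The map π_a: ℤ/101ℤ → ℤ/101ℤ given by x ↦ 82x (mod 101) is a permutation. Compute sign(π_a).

+1

Orbit of 20 under x↦82x: [20, 24, 49, 79, 14, 37, 4]… (length divides ord_101(82)).
3 cycles of lengths [50, 50, 1].
3 cycles on 101: each ℓ→(−1)^(ℓ−1), product (−1)^98 = +1.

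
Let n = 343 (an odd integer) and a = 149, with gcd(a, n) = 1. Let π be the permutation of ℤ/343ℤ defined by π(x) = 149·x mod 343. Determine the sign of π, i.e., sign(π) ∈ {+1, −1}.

Trace 135: π^k(135) = [135, 221, 1, 149, 249, 57, 261] for k=0..6.
Cycle type of π: 147×2 + 21×2 + 3×2 + 1; total 7 cycles.
7 cycles on 343: each ℓ→(−1)^(ℓ−1), product (−1)^336 = +1.
(149|343)_J = +1 (Zolotarev's lemma cross-check).

+1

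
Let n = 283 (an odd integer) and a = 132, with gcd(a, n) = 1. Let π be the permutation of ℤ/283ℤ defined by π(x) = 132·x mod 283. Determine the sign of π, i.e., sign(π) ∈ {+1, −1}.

-1

Orbit of 61 under x↦132x: [61, 128, 199, 232, 60, 279, 38]… (length divides ord_283(132)).
4 cycles of lengths [94, 94, 94, 1].
283 − 4 = 279 transpositions; sign(π) = (−1)^279 = -1.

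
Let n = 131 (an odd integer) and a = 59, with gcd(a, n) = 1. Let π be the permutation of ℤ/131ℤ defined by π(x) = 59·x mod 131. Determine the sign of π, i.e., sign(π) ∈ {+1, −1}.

Orbit of 27 under x↦59x: [27, 21, 60, 3, 46, 94, 44]… (length divides ord_131(59)).
The orbit structure of x ↦ 59x mod 131: 3 orbits of sizes [65, 65, 1].
With 3 cycles on 131 points, sign = (−1)^{131−3} = +1.
Zolotarev: (59|131) = +1, matching the cycle-count sign.

+1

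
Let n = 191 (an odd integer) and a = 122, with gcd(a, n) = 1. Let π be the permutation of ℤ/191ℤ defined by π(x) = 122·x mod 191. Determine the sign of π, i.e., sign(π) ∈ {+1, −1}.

Start at x=84: 84 → 125 → 161 → 160 → 38 → 52 → 41 → … (one orbit).
The orbit structure of x ↦ 122x mod 191: 6 orbits of sizes [38, 38, 38, 38, 38, 1].
sign(π) = (−1)^{n − #cycles} = (−1)^{191−6} = (−1)^185 = -1.
Zolotarev: (122|191) = -1, matching the cycle-count sign.

-1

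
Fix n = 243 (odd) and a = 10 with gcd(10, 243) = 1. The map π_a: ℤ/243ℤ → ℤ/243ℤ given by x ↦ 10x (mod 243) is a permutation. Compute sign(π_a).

Start at x=154: 154 → 82 → 91 → 181 → 109 → 118 → 208 → … (one orbit).
The orbit structure of x ↦ 10x mod 243: 27 orbits of sizes [27, 27, 27, 27, 27, 27, 9, 9, 9, 9, 9, 9, 3, 3, 3, 3, 3, 3, 1, 1, 1, 1, 1, 1, 1, 1, 1].
243 − 27 = 216 transpositions; sign(π) = (−1)^216 = +1.
The Jacobi symbol (10|243) = +1 (Zolotarev) agrees.

+1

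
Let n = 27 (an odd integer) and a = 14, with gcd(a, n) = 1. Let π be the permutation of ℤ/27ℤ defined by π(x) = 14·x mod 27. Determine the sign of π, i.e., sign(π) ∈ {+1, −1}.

Trace 13: π^k(13) = [13, 20, 10, 5, 16, 8, 4] for k=0..6.
Cycle lengths of π_14 on ℤ/27ℤ: [18, 6, 2, 1]; 4 cycles in total.
n − c = 27 − 4 = 23; sign = (−1)^23 = -1.

-1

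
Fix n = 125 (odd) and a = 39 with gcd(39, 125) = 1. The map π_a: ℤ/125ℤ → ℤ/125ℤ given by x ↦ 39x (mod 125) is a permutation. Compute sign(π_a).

+1

Orbit of 61 under x↦39x: [61, 4, 31, 84, 26, 14, 46]… (length divides ord_125(39)).
Cycle lengths of π_39 on ℤ/125ℤ: [50, 50, 10, 10, 2, 2, 1]; 7 cycles in total.
n − c = 125 − 7 = 118; sign = (−1)^118 = +1.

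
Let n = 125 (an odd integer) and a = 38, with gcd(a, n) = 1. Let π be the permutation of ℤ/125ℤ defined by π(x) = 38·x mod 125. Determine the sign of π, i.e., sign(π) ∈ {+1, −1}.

Trace 107: π^k(107) = [107, 66, 8, 54, 52, 101, 88] for k=0..6.
Decompose π into cycles: lengths [100, 20, 4, 1] (4 cycles, including the fixed point 0).
n − c = 125 − 4 = 121; sign = (−1)^121 = -1.
The Jacobi symbol (38|125) = -1 (Zolotarev) agrees.

-1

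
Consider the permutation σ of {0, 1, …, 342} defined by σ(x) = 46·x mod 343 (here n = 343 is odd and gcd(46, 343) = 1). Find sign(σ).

+1

Orbit of 240 under x↦46x: [240, 64, 200, 282, 281, 235, 177]… (length divides ord_343(46)).
Cycle type of π: 147×2 + 21×2 + 3×2 + 1; total 7 cycles.
n − c = 343 − 7 = 336; sign = (−1)^336 = +1.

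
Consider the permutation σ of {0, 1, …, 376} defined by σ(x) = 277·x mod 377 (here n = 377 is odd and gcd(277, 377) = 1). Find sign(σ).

Start at x=1: 1 → 277 → 198 → 181 → 373 → 23 → 339 → … (one orbit).
Cycle lengths of π_277 on ℤ/377ℤ: [42, 42, 42, 42, 42, 42, 42, 42, 7, 7, 7, 7, 6, 6, 1]; 15 cycles in total.
n − c = 377 − 15 = 362; sign = (−1)^362 = +1.
Zolotarev: (277|377) = +1, matching the cycle-count sign.

+1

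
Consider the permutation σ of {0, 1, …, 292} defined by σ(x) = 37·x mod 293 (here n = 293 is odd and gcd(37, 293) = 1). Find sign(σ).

+1

Start at x=148: 148 → 202 → 149 → 239 → 53 → 203 → 186 → … (one orbit).
Cycle lengths of π_37 on ℤ/293ℤ: [146, 146, 1]; 3 cycles in total.
Σ(ℓ_i−1) = 293−3 = 290; sign = (−1)^290 = +1.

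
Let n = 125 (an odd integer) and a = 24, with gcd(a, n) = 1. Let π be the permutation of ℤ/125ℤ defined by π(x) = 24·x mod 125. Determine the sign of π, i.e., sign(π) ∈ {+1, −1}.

+1

Orbit of 76 under x↦24x: [76, 74, 26, 124, 101, 49, 51]… (length divides ord_125(24)).
π_24 has 23 disjoint cycles with lengths [10, 10, 10, 10, 10, 10, 10, 10, 10, 10, 2, 2, 2, 2, 2, 2, 2, 2, 2, 2, 2, 2, 1] on {0,…,124}.
n − c = 125 − 23 = 102; sign = (−1)^102 = +1.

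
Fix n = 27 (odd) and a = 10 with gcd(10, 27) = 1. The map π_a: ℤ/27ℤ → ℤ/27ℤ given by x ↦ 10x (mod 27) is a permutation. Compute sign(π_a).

+1

Start at x=19: 19 → 1 → 10 → 19 (one orbit).
The orbit structure of x ↦ 10x mod 27: 15 orbits of sizes [3, 3, 3, 3, 3, 3, 1, 1, 1, 1, 1, 1, 1, 1, 1].
27 − 15 = 12 transpositions; sign(π) = (−1)^12 = +1.
The Jacobi symbol (10|27) = +1 (Zolotarev) agrees.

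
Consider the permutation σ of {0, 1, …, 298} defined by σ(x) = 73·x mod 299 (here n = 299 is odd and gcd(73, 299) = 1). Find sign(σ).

-1

Trace 242: π^k(242) = [242, 25, 31, 170, 151, 259, 70] for k=0..6.
Cycle lengths of π_73 on ℤ/299ℤ: [44, 44, 44, 44, 44, 44, 11, 11, 4, 4, 4, 1]; 12 cycles in total.
n − c = 299 − 12 = 287; sign = (−1)^287 = -1.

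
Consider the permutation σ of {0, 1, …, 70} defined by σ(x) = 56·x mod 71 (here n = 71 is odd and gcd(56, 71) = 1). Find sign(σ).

-1

Orbit of 36 under x↦56x: [36, 28, 6, 52, 1, 56, 12]… (length divides ord_71(56)).
π_56 has 2 disjoint cycles with lengths [70, 1] on {0,…,70}.
n − c = 71 − 2 = 69; sign = (−1)^69 = -1.
Check: (56/71) = -1 by Zolotarev.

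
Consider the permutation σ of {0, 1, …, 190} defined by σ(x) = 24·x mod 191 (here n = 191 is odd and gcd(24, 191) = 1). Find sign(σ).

+1

Start at x=25: 25 → 27 → 75 → 81 → 34 → 52 → 102 → … (one orbit).
Decompose π into cycles: lengths [95, 95, 1] (3 cycles, including the fixed point 0).
3 cycles on 191: each ℓ→(−1)^(ℓ−1), product (−1)^188 = +1.
Via Zolotarev, sign(π_{24}) = (24|191) = +1.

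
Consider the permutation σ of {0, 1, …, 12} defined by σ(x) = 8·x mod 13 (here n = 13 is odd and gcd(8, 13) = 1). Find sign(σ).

-1

Orbit of 12 under x↦8x: [12, 5, 1, 8]… (length divides ord_13(8)).
Decompose π into cycles: lengths [4, 4, 4, 1] (4 cycles, including the fixed point 0).
With 4 cycles on 13 points, sign = (−1)^{13−4} = -1.
Via Zolotarev, sign(π_{8}) = (8|13) = -1.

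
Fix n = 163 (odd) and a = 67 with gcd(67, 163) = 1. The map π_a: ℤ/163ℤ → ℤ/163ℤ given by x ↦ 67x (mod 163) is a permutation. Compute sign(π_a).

Orbit of 149 under x↦67x: [149, 40, 72, 97, 142, 60, 108]… (length divides ord_163(67)).
2 cycles of lengths [162, 1].
sign(π) = (−1)^{n − #cycles} = (−1)^{163−2} = (−1)^161 = -1.
The Jacobi symbol (67|163) = -1 (Zolotarev) agrees.

-1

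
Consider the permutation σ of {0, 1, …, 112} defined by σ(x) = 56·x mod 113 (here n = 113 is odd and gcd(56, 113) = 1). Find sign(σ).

Start at x=83: 83 → 15 → 49 → 32 → 97 → 8 → 109 → … (one orbit).
Cycle lengths of π_56 on ℤ/113ℤ: [28, 28, 28, 28, 1]; 5 cycles in total.
sign(π) = (−1)^{n − #cycles} = (−1)^{113−5} = (−1)^108 = +1.

+1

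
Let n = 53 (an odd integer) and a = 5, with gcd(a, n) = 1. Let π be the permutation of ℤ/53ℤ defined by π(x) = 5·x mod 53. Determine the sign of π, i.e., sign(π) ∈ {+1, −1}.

Trace 48: π^k(48) = [48, 28, 34, 11, 2, 10, 50] for k=0..6.
The orbit structure of x ↦ 5x mod 53: 2 orbits of sizes [52, 1].
Σ(ℓ_i−1) = 53−2 = 51; sign = (−1)^51 = -1.
The Jacobi symbol (5|53) = -1 (Zolotarev) agrees.

-1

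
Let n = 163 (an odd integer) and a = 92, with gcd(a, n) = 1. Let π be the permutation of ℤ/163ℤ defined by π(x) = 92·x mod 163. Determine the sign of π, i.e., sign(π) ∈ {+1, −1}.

-1

Start at x=18: 18 → 26 → 110 → 14 → 147 → 158 → 29 → … (one orbit).
Cycle lengths of π_92 on ℤ/163ℤ: [162, 1]; 2 cycles in total.
Σ(ℓ_i−1) = 163−2 = 161; sign = (−1)^161 = -1.
Via Zolotarev, sign(π_{92}) = (92|163) = -1.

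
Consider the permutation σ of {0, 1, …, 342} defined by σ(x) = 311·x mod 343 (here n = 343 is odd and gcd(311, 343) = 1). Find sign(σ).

Orbit of 135 under x↦311x: [135, 139, 11, 334, 288, 45, 275]… (length divides ord_343(311)).
Cycle lengths of π_311 on ℤ/343ℤ: [294, 42, 6, 1]; 4 cycles in total.
4 cycles on 343: each ℓ→(−1)^(ℓ−1), product (−1)^339 = -1.
Via Zolotarev, sign(π_{311}) = (311|343) = -1.

-1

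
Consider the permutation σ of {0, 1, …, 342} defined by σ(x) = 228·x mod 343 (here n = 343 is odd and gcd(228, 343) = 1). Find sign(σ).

+1

Trace 71: π^k(71) = [71, 67, 184, 106, 158, 9, 337] for k=0..6.
The orbit structure of x ↦ 228x mod 343: 7 orbits of sizes [147, 147, 21, 21, 3, 3, 1].
343 − 7 = 336 transpositions; sign(π) = (−1)^336 = +1.
Zolotarev: (228|343) = +1, matching the cycle-count sign.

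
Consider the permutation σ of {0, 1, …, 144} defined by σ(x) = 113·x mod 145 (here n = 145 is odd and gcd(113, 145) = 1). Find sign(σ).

Orbit of 16 under x↦113x: [16, 68, 144, 32, 136, 143, 64]… (length divides ord_145(113)).
Decompose π into cycles: lengths [28, 28, 28, 28, 28, 4, 1] (7 cycles, including the fixed point 0).
With 7 cycles on 145 points, sign = (−1)^{145−7} = +1.
Check: (113/145) = +1 by Zolotarev.

+1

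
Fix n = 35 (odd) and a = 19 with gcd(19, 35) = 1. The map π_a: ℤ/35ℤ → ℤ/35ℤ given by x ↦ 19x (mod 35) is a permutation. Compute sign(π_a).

Orbit of 34 under x↦19x: [34, 16, 24, 1, 19, 11]… (length divides ord_35(19)).
8 cycles of lengths [6, 6, 6, 6, 6, 2, 2, 1].
8 cycles on 35: each ℓ→(−1)^(ℓ−1), product (−1)^27 = -1.
Zolotarev: (19|35) = -1, matching the cycle-count sign.

-1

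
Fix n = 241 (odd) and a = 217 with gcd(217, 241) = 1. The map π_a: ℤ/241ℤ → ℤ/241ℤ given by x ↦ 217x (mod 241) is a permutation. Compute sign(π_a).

+1

Orbit of 226 under x↦217x: [226, 119, 36, 100, 10, 1, 217]… (length divides ord_241(217)).
9 cycles of lengths [30, 30, 30, 30, 30, 30, 30, 30, 1].
241 − 9 = 232 transpositions; sign(π) = (−1)^232 = +1.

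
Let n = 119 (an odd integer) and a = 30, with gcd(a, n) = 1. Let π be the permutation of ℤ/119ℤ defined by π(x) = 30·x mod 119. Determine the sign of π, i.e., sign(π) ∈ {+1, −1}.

Orbit of 4 under x↦30x: [4, 1, 30, 67, 106, 86, 81]… (length divides ord_119(30)).
Cycle lengths of π_30 on ℤ/119ℤ: [12, 12, 12, 12, 12, 12, 12, 12, 4, 4, 4, 4, 3, 3, 1]; 15 cycles in total.
15 cycles on 119: each ℓ→(−1)^(ℓ−1), product (−1)^104 = +1.
Check: (30/119) = +1 by Zolotarev.

+1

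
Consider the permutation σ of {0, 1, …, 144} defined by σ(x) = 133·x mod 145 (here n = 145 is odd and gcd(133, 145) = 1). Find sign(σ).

+1

Start at x=133: 133 → 144 → 12 → 1 → 133 (one orbit).
37 cycles of lengths [4, 4, 4, 4, 4, 4, 4, 4, 4, 4, 4, 4, 4, 4, 4, 4, 4, 4, 4, 4, 4, 4, 4, 4, 4, 4, 4, 4, 4, 4, 4, 4, 4, 4, 4, 4, 1].
37 cycles on 145: each ℓ→(−1)^(ℓ−1), product (−1)^108 = +1.
The Jacobi symbol (133|145) = +1 (Zolotarev) agrees.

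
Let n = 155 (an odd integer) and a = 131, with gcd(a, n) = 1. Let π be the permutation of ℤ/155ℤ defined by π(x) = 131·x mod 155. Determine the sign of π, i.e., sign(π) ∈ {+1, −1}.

Trace 66: π^k(66) = [66, 121, 41, 101, 56, 51, 16] for k=0..6.
Cycle type of π: 15×10 + 1×5; total 15 cycles.
Σ(ℓ_i−1) = 155−15 = 140; sign = (−1)^140 = +1.
(131|155)_J = +1 (Zolotarev's lemma cross-check).

+1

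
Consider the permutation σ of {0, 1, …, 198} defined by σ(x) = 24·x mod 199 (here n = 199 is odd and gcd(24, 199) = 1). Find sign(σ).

Start at x=19: 19 → 58 → 198 → 175 → 21 → 106 → 156 → … (one orbit).
12 cycles of lengths [18, 18, 18, 18, 18, 18, 18, 18, 18, 18, 18, 1].
n − c = 199 − 12 = 187; sign = (−1)^187 = -1.
The Jacobi symbol (24|199) = -1 (Zolotarev) agrees.

-1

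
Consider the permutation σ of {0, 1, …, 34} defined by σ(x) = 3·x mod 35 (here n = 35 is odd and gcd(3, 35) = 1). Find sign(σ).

Start at x=17: 17 → 16 → 13 → 4 → 12 → 1 → 3 → … (one orbit).
Decompose π into cycles: lengths [12, 12, 6, 4, 1] (5 cycles, including the fixed point 0).
5 cycles on 35: each ℓ→(−1)^(ℓ−1), product (−1)^30 = +1.
Via Zolotarev, sign(π_{3}) = (3|35) = +1.

+1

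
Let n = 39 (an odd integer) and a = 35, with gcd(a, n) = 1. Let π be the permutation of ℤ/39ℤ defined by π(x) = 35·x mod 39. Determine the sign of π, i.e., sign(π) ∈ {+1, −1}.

Trace 22: π^k(22) = [22, 29, 1, 35, 16, 14] for k=0..5.
Decompose π into cycles: lengths [6, 6, 6, 6, 3, 3, 3, 3, 2, 1] (10 cycles, including the fixed point 0).
n − c = 39 − 10 = 29; sign = (−1)^29 = -1.

-1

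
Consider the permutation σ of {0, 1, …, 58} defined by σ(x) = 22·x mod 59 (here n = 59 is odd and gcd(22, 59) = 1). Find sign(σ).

Trace 53: π^k(53) = [53, 45, 46, 9, 21, 49, 16] for k=0..6.
The orbit structure of x ↦ 22x mod 59: 3 orbits of sizes [29, 29, 1].
n − c = 59 − 3 = 56; sign = (−1)^56 = +1.
Check: (22/59) = +1 by Zolotarev.

+1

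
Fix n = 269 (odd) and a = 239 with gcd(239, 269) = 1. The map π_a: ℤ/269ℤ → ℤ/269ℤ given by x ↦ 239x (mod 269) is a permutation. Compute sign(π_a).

Orbit of 125 under x↦239x: [125, 16, 58, 143, 14, 118, 226]… (length divides ord_269(239)).
π_239 has 5 disjoint cycles with lengths [67, 67, 67, 67, 1] on {0,…,268}.
5 cycles on 269: each ℓ→(−1)^(ℓ−1), product (−1)^264 = +1.
Zolotarev: (239|269) = +1, matching the cycle-count sign.

+1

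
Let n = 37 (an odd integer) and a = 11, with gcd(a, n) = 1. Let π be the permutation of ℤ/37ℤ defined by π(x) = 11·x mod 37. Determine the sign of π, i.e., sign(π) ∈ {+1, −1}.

+1

Orbit of 27 under x↦11x: [27, 1, 11, 10, 36, 26]… (length divides ord_37(11)).
7 cycles of lengths [6, 6, 6, 6, 6, 6, 1].
n − c = 37 − 7 = 30; sign = (−1)^30 = +1.
Check: (11/37) = +1 by Zolotarev.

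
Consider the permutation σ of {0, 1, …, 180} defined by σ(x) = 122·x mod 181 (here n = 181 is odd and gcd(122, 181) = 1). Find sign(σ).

Orbit of 59 under x↦122x: [59, 139, 125, 46, 1, 122, 42]… (length divides ord_181(122)).
π_122 has 19 disjoint cycles with lengths [10, 10, 10, 10, 10, 10, 10, 10, 10, 10, 10, 10, 10, 10, 10, 10, 10, 10, 1] on {0,…,180}.
With 19 cycles on 181 points, sign = (−1)^{181−19} = +1.

+1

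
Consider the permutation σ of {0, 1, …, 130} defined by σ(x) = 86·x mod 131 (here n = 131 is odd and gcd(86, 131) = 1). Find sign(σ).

-1

Orbit of 60 under x↦86x: [60, 51, 63, 47, 112, 69, 39]… (length divides ord_131(86)).
π_86 has 6 disjoint cycles with lengths [26, 26, 26, 26, 26, 1] on {0,…,130}.
Σ(ℓ_i−1) = 131−6 = 125; sign = (−1)^125 = -1.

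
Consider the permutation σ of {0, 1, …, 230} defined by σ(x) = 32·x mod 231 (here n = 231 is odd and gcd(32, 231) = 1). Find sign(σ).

Orbit of 65 under x↦32x: [65, 1, 32, 100, 197, 67]… (length divides ord_231(32)).
π_32 has 51 disjoint cycles with lengths [6, 6, 6, 6, 6, 6, 6, 6, 6, 6, 6, 6, 6, 6, 6, 6, 6, 6, 6, 6, 6, 6, 6, 6, 6, 6, 6, 6, 6, 6, 6, 6, 3, 3, 2, 2, 2, 2, 2, 2, 2, 2, 2, 2, 2, 2, 2, 2, 2, 2, 1] on {0,…,230}.
231 − 51 = 180 transpositions; sign(π) = (−1)^180 = +1.

+1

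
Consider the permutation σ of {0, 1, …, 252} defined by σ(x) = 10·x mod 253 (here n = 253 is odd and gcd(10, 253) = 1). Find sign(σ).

Start at x=232: 232 → 43 → 177 → 252 → 243 → 153 → 12 → … (one orbit).
Cycle lengths of π_10 on ℤ/253ℤ: [22, 22, 22, 22, 22, 22, 22, 22, 22, 22, 22, 2, 2, 2, 2, 2, 1]; 17 cycles in total.
With 17 cycles on 253 points, sign = (−1)^{253−17} = +1.
Zolotarev: (10|253) = +1, matching the cycle-count sign.

+1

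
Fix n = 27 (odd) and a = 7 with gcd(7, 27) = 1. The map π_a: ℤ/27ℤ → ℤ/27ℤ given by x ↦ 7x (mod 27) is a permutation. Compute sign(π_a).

Start at x=7: 7 → 22 → 19 → 25 → 13 → 10 → 16 → … (one orbit).
π_7 has 7 disjoint cycles with lengths [9, 9, 3, 3, 1, 1, 1] on {0,…,26}.
n − c = 27 − 7 = 20; sign = (−1)^20 = +1.
(7|27)_J = +1 (Zolotarev's lemma cross-check).

+1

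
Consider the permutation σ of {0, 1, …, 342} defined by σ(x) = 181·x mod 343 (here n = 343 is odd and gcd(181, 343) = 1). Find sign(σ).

-1

Start at x=272: 272 → 183 → 195 → 309 → 20 → 190 → 90 → … (one orbit).
The orbit structure of x ↦ 181x mod 343: 10 orbits of sizes [98, 98, 98, 14, 14, 14, 2, 2, 2, 1].
10 cycles on 343: each ℓ→(−1)^(ℓ−1), product (−1)^333 = -1.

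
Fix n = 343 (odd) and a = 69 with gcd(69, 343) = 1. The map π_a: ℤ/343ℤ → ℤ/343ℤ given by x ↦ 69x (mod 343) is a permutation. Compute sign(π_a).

Start at x=22: 22 → 146 → 127 → 188 → 281 → 181 → 141 → … (one orbit).
Cycle type of π: 98×3 + 14×3 + 2×3 + 1; total 10 cycles.
343 − 10 = 333 transpositions; sign(π) = (−1)^333 = -1.
Check: (69/343) = -1 by Zolotarev.

-1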